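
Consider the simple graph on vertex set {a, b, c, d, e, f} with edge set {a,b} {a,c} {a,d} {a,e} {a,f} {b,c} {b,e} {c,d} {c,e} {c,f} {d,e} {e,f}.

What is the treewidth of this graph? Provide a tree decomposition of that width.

Every bag has size at most 4, so the width is 4 − 1 = 3 and tw(G) ≤ 3. On the other hand G contains the 4-clique {a, c, d, e}. A clique must lie in a single bag of any decomposition, so no decomposition can have width below 3. Therefore the treewidth is 3.

Treewidth 3.
One optimal decomposition is:
Bags: B1 = {a, c, d, e}  B2 = {a, b, c, e}  B3 = {a, c, e, f}
Tree: B1–B2, B2–B3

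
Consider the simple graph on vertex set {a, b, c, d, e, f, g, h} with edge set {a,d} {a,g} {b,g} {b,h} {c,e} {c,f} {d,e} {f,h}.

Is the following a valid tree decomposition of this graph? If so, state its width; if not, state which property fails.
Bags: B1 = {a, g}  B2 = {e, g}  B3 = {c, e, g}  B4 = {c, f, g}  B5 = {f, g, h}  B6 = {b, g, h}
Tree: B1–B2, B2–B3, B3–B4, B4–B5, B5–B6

No — vertex d appears in no bag.

A tree decomposition must satisfy three properties: every vertex lies in some bag; for every edge, both endpoints lie together in some bag; and for every vertex, the bags containing it form a connected subtree. Here vertex d appears in no bag, so the decomposition is invalid.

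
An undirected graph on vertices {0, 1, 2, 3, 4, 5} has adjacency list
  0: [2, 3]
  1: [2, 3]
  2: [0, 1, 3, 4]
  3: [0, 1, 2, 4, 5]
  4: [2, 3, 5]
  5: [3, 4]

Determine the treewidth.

2

A width-2 tree decomposition is:
Bags: B1 = {2, 3, 4}  B2 = {3, 4, 5}  B3 = {1, 2, 3}  B4 = {0, 2, 3}
Tree: B1–B2, B1–B3, B3–B4
The largest bag has 3 vertices, giving width 2; this decomposition certifies tw(G) ≤ 2. For the lower bound, the 3 vertices {0, 2, 3} are pairwise adjacent, and any tree decomposition puts a clique entirely inside one bag — forcing width ≥ 2. The upper and lower bounds meet at 2, so that is the treewidth.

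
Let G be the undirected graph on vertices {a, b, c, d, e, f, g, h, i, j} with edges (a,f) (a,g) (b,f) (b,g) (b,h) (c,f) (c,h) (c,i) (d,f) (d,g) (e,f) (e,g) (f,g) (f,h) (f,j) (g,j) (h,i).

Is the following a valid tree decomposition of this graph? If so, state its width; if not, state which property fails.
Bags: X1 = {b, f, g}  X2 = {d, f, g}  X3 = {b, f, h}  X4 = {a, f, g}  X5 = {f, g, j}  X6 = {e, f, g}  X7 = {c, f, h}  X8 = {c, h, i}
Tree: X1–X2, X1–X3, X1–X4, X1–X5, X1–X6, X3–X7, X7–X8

Every vertex of G appears in some bag (union = {a, b, c, d, e, f, g, h, i, j}); every edge is covered by a bag; and for each vertex v the set of bags containing v is connected in the bag tree. The decomposition is therefore valid. The largest bag has 3 vertices, so the width is 2.

Yes; width 2.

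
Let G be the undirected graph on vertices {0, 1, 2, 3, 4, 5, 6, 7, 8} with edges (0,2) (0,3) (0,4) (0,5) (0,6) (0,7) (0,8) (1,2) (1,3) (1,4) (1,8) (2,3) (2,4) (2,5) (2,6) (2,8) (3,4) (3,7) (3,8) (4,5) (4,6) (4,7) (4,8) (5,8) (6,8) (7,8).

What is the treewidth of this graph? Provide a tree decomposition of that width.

Each bag holds 5 vertices, so the decomposition has width 4, which upper-bounds the treewidth. For the lower bound, the 5 vertices {0, 2, 3, 4, 8} are pairwise adjacent, and any tree decomposition puts a clique entirely inside one bag — forcing width ≥ 4. Hence tw(G) = 4 exactly.

Treewidth 4.
One such decomposition:
Bags: B1 = {0, 2, 3, 4, 8}  B2 = {0, 2, 4, 6, 8}  B3 = {1, 2, 3, 4, 8}  B4 = {0, 3, 4, 7, 8}  B5 = {0, 2, 4, 5, 8}
Tree: B1–B2, B1–B3, B1–B4, B2–B5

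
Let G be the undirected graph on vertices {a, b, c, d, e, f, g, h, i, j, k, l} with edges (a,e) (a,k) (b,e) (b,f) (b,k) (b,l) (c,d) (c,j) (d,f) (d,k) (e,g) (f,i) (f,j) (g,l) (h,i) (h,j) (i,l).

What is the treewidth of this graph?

A width-3 tree decomposition is:
Bags: B1 = {a, e, g, k}  B2 = {b, e, g, k}  B3 = {b, g, k, l}  B4 = {b, d, k, l}  B5 = {b, d, f, l}  B6 = {d, f, i, l}  B7 = {c, d, f, i}  B8 = {c, f, i, j}  B9 = {c, h, i, j}
Tree: B1–B2, B2–B3, B3–B4, B4–B5, B5–B6, B6–B7, B7–B8, B8–B9
Every bag has size at most 4, so the width is 4 − 1 = 3 and tw(G) ≤ 3. For the lower bound: the 4 vertex sets {a,e,g}, {k}, {b}, {d,f,i,l} are disjoint, each induces a connected subgraph, and every pair is joined by at least one edge of G. Contracting each set to a single vertex therefore yields K_{4} as a minor, and since treewidth is minor-monotone, tw(G) ≥ tw(K_{4}) = 3. Therefore the treewidth is 3.

3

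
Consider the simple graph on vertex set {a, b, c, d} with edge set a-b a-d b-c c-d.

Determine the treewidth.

2

A width-2 tree decomposition is:
Bags: B1 = {a, b, c}  B2 = {a, c, d}
Tree: B1–B2
The largest bag has 3 vertices, giving width 2; this decomposition certifies tw(G) ≤ 2. For the lower bound, G contains the cycle a–b–c–d–a, so G is not a forest; only forests have treewidth ≤ 1, hence tw(G) ≥ 2. Therefore the treewidth is 2.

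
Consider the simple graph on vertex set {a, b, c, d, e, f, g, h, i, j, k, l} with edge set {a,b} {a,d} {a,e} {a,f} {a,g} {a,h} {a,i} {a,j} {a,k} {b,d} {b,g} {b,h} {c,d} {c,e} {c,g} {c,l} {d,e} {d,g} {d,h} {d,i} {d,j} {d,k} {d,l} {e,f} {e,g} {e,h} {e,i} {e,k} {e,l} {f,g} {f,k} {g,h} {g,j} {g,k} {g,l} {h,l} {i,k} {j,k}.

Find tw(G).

A width-4 tree decomposition is:
Bags: B1 = {a, d, e, g, h}  B2 = {d, e, g, h, l}  B3 = {a, d, e, g, k}  B4 = {a, d, g, j, k}  B5 = {c, d, e, g, l}  B6 = {a, e, f, g, k}  B7 = {a, b, d, g, h}  B8 = {a, d, e, i, k}
Tree: B1–B2, B1–B3, B3–B4, B2–B5, B3–B6, B1–B7, B3–B8
The largest bag has 5 vertices, giving width 4; this decomposition certifies tw(G) ≤ 4. For the lower bound, the 5 vertices {c, d, e, g, l} are pairwise adjacent, and any tree decomposition puts a clique entirely inside one bag — forcing width ≥ 4. Therefore the treewidth is 4.

4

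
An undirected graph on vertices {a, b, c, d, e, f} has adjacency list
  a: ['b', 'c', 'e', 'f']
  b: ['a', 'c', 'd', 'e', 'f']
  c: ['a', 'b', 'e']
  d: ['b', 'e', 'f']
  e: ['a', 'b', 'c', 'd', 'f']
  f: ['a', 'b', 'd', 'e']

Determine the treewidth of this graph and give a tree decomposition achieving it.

Treewidth 3.
One optimal decomposition is:
Bags: B1 = {a, b, c, e}  B2 = {a, b, e, f}  B3 = {b, d, e, f}
Tree: B1–B2, B2–B3

Each bag holds 4 vertices, so the decomposition has width 3, which upper-bounds the treewidth. On the other hand G contains the 4-clique {a, b, c, e}. A clique must lie in a single bag of any decomposition, so no decomposition can have width below 3. Combining the bounds, tw(G) = 3.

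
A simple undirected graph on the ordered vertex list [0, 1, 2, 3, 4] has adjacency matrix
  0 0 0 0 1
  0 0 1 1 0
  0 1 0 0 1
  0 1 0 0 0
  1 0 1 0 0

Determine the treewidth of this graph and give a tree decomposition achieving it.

Treewidth 1.
One such decomposition:
Bags: B1 = {1, 3}  B2 = {1, 2}  B3 = {2, 4}  B4 = {0, 4}
Tree: B1–B2, B2–B3, B3–B4

The largest bag has 2 vertices, giving width 1; this decomposition certifies tw(G) ≤ 1. Since G has at least one edge (e.g. 3–1), it is not an edgeless graph, so tw(G) ≥ 1. The upper and lower bounds meet at 1, so that is the treewidth.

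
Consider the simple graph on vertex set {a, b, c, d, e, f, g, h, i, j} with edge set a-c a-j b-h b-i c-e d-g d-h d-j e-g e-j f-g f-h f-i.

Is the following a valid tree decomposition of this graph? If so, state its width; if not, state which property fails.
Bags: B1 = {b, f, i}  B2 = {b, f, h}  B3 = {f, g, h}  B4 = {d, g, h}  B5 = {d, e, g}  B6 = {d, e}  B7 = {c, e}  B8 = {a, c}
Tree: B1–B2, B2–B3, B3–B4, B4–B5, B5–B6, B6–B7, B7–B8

A tree decomposition must satisfy three properties: every vertex lies in some bag; for every edge, both endpoints lie together in some bag; and for every vertex, the bags containing it form a connected subtree. Here vertex j appears in no bag, so the decomposition is invalid.

No — vertex j appears in no bag.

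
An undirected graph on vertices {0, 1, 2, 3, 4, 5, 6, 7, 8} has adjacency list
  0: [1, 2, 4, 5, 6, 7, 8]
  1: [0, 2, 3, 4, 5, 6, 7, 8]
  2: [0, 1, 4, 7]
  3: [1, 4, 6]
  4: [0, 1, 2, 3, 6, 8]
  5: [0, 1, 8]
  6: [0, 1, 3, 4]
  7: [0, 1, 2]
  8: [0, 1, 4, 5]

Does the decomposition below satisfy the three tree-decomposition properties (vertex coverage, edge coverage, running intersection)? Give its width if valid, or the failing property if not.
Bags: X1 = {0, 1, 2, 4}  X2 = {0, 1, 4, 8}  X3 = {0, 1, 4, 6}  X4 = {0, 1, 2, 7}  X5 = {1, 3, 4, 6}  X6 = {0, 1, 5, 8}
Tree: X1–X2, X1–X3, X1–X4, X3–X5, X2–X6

Checking the three conditions: (i) the bags cover all of {0, 1, 2, 3, 4, 5, 6, 7, 8}; (ii) for each edge, some bag contains both endpoints; (iii) the bags containing any fixed vertex form a subtree. All hold, so the decomposition is valid with width 4 − 1 = 3.

Yes; width 3.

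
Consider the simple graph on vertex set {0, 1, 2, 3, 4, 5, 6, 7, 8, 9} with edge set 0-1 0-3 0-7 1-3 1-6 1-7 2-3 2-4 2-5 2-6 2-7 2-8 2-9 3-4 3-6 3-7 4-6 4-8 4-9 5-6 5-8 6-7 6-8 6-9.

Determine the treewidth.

3

A width-3 tree decomposition is:
Bags: B1 = {2, 3, 6, 7}  B2 = {2, 3, 4, 6}  B3 = {2, 4, 6, 8}  B4 = {1, 3, 6, 7}  B5 = {0, 1, 3, 7}  B6 = {2, 5, 6, 8}  B7 = {2, 4, 6, 9}
Tree: B1–B2, B2–B3, B1–B4, B4–B5, B3–B6, B3–B7
The largest bag has 4 vertices, giving width 3; this decomposition certifies tw(G) ≤ 3. For the lower bound, the 4 vertices {0, 1, 3, 7} are pairwise adjacent, and any tree decomposition puts a clique entirely inside one bag — forcing width ≥ 3. Therefore the treewidth is 3.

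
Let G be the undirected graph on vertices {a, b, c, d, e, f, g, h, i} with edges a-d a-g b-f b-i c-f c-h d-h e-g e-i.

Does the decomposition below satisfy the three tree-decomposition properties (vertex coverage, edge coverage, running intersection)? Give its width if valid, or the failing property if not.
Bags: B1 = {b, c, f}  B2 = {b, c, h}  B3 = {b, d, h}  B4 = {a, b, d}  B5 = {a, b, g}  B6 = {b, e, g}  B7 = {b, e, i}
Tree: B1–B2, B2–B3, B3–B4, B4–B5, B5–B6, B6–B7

Every vertex of G appears in some bag (union = {a, b, c, d, e, f, g, h, i}); every edge is covered by a bag; and for each vertex v the set of bags containing v is connected in the bag tree. The decomposition is therefore valid. The largest bag has 3 vertices, so the width is 2.

Yes; width 2.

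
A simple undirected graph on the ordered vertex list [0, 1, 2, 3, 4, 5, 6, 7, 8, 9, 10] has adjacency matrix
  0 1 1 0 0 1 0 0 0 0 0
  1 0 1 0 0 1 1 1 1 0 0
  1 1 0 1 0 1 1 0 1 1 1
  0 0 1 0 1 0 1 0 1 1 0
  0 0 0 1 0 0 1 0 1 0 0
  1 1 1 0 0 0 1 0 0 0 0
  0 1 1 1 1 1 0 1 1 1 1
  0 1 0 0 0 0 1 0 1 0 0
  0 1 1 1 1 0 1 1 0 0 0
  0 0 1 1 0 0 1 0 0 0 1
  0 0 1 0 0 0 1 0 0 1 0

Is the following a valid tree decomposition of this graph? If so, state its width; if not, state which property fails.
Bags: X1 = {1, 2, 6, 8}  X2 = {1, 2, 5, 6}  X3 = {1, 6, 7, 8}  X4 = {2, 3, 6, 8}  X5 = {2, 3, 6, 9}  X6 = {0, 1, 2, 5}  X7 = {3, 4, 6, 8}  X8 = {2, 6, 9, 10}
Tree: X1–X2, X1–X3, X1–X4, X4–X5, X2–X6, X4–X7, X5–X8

Yes; width 3.

Every vertex of G appears in some bag (union = {0, 1, 2, 3, 4, 5, 6, 7, 8, 9, 10}); every edge is covered by a bag; and for each vertex v the set of bags containing v is connected in the bag tree. The decomposition is therefore valid. The largest bag has 4 vertices, so the width is 3.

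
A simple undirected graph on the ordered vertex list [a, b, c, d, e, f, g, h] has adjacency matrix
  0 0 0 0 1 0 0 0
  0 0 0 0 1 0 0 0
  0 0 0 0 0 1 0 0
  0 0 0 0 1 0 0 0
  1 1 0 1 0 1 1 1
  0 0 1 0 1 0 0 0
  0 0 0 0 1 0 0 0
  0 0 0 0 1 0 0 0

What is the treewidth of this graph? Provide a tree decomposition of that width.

Each bag holds 2 vertices, so the decomposition has width 1, which upper-bounds the treewidth. Since G has at least one edge (e.g. e–b), it is not an edgeless graph, so tw(G) ≥ 1. The upper and lower bounds meet at 1, so that is the treewidth.

Treewidth 1.
Bags: B1 = {b, e}  B2 = {e, h}  B3 = {e, f}  B4 = {a, e}  B5 = {e, g}  B6 = {c, f}  B7 = {d, e}
Tree: B1–B2, B1–B3, B2–B4, B1–B5, B3–B6, B3–B7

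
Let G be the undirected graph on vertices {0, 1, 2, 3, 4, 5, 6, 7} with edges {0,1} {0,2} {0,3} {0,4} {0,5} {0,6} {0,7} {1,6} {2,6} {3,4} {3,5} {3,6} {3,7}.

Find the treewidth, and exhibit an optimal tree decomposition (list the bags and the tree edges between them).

Treewidth 2.
One such decomposition:
Bags: B1 = {0, 3, 6}  B2 = {0, 3, 7}  B3 = {0, 2, 6}  B4 = {0, 3, 5}  B5 = {0, 1, 6}  B6 = {0, 3, 4}
Tree: B1–B2, B1–B3, B2–B4, B1–B5, B4–B6

Every bag has size at most 3, so the width is 3 − 1 = 2 and tw(G) ≤ 2. For the lower bound, the 3 vertices {0, 1, 6} are pairwise adjacent, and any tree decomposition puts a clique entirely inside one bag — forcing width ≥ 2. Combining the bounds, tw(G) = 2.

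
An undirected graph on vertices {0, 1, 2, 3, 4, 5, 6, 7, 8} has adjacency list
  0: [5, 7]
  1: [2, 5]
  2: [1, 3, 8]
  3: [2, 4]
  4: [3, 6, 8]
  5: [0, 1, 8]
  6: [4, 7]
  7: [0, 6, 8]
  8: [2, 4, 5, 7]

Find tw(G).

3

A width-3 tree decomposition is:
Bags: B1 = {0, 4, 6, 7}  B2 = {0, 4, 7, 8}  B3 = {0, 4, 5, 8}  B4 = {3, 4, 5, 8}  B5 = {2, 3, 5, 8}  B6 = {1, 2, 3, 5}
Tree: B1–B2, B2–B3, B3–B4, B4–B5, B5–B6
Each bag holds 4 vertices, so the decomposition has width 3, which upper-bounds the treewidth. For the lower bound: the 4 vertex sets {0,6,7}, {4}, {8}, {1,2,3,5} are disjoint, each induces a connected subgraph, and every pair is joined by at least one edge of G. Contracting each set to a single vertex therefore yields K_{4} as a minor, and since treewidth is minor-monotone, tw(G) ≥ tw(K_{4}) = 3. The upper and lower bounds meet at 3, so that is the treewidth.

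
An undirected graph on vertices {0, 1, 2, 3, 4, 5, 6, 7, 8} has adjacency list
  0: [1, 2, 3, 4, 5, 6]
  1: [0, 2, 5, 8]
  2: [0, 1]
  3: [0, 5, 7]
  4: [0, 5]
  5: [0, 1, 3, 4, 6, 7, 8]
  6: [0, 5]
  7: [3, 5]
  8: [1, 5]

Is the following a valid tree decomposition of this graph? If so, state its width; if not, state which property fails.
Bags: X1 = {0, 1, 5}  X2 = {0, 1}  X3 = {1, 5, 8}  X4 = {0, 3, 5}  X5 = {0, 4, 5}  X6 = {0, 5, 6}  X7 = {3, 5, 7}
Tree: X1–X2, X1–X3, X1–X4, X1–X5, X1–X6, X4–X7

No — vertex 2 appears in no bag.

A tree decomposition must satisfy three properties: every vertex lies in some bag; for every edge, both endpoints lie together in some bag; and for every vertex, the bags containing it form a connected subtree. Here vertex 2 appears in no bag, so the decomposition is invalid.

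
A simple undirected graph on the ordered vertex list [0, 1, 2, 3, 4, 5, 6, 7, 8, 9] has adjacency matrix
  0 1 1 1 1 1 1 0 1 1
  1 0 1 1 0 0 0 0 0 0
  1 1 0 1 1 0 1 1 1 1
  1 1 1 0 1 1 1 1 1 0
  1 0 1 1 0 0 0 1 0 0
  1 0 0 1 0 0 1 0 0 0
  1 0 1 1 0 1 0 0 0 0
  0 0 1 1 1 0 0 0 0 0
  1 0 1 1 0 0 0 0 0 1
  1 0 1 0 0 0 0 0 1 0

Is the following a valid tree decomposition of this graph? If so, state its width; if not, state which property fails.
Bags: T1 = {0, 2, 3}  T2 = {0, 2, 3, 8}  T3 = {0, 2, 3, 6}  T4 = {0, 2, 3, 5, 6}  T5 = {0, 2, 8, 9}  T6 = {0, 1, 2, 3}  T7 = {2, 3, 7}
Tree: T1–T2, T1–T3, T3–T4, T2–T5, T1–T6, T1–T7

No — vertex 4 appears in no bag.

A tree decomposition must satisfy three properties: every vertex lies in some bag; for every edge, both endpoints lie together in some bag; and for every vertex, the bags containing it form a connected subtree. Here vertex 4 appears in no bag, so the decomposition is invalid.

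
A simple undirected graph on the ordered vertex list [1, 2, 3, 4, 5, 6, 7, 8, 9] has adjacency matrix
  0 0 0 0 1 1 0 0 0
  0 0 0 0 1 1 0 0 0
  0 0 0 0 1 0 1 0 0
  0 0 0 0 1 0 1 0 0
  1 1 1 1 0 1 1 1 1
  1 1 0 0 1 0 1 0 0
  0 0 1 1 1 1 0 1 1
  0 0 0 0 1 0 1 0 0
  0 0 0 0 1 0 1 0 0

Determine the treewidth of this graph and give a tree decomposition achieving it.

Treewidth 2.
One such decomposition:
Bags: B1 = {5, 7, 9}  B2 = {3, 5, 7}  B3 = {4, 5, 7}  B4 = {5, 6, 7}  B5 = {1, 5, 6}  B6 = {5, 7, 8}  B7 = {2, 5, 6}
Tree: B1–B2, B2–B3, B3–B4, B4–B5, B2–B6, B4–B7

Each bag holds 3 vertices, so the decomposition has width 2, which upper-bounds the treewidth. On the other hand G contains the 3-clique {1, 5, 6}. A clique must lie in a single bag of any decomposition, so no decomposition can have width below 2. Therefore the treewidth is 2.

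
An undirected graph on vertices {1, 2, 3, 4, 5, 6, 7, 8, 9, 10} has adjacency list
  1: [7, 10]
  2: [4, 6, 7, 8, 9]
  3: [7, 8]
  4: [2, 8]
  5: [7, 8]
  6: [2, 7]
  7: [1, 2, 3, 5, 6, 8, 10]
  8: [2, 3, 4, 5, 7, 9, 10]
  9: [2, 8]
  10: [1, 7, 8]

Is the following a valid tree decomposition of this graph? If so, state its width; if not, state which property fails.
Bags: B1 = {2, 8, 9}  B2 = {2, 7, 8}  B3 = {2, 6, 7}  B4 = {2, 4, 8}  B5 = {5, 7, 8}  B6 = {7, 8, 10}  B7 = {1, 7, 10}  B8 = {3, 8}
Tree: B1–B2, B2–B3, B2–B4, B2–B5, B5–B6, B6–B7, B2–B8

A tree decomposition must satisfy three properties: every vertex lies in some bag; for every edge, both endpoints lie together in some bag; and for every vertex, the bags containing it form a connected subtree. Here edge (7,3) lies in no bag, so the decomposition is invalid.

No — edge (7,3) lies in no bag.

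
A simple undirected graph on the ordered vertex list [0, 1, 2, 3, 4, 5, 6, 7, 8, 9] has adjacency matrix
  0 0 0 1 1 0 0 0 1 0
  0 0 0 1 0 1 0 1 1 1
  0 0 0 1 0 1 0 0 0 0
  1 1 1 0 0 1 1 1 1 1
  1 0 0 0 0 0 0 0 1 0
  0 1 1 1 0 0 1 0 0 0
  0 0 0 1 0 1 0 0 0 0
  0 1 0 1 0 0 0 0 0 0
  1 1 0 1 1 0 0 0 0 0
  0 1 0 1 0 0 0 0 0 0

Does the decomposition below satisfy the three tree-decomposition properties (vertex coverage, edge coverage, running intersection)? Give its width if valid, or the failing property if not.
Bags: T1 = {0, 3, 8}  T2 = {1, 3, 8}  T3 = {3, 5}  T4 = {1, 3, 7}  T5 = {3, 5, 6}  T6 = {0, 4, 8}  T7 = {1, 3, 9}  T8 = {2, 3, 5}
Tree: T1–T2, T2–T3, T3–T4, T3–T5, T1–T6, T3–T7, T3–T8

No — edge (1,5) lies in no bag.

A tree decomposition must satisfy three properties: every vertex lies in some bag; for every edge, both endpoints lie together in some bag; and for every vertex, the bags containing it form a connected subtree. Here edge (1,5) lies in no bag, so the decomposition is invalid.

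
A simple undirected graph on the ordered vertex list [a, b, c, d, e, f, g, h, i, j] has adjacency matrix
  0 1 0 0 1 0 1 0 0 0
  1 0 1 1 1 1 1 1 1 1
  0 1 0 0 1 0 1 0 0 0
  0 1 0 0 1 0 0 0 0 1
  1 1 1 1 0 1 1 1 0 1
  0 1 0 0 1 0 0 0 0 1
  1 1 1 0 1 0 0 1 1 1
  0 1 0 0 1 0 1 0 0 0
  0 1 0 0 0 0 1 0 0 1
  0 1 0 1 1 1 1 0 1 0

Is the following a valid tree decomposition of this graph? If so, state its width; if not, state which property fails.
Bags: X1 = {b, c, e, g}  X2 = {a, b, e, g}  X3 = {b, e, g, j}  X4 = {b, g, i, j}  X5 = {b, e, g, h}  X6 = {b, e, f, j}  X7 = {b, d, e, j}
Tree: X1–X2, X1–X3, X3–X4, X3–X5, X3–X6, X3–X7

Yes; width 3.

Every vertex of G appears in some bag (union = {a, b, c, d, e, f, g, h, i, j}); every edge is covered by a bag; and for each vertex v the set of bags containing v is connected in the bag tree. The decomposition is therefore valid. The largest bag has 4 vertices, so the width is 3.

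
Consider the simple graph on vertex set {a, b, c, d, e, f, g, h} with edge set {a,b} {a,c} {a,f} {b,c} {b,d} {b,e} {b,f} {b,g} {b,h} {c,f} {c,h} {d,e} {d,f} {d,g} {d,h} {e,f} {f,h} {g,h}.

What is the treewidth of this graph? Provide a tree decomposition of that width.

Every bag has size at most 4, so the width is 4 − 1 = 3 and tw(G) ≤ 3. Conversely, {b, d, g, h} is a clique of size 4, and the vertices of any clique must share a bag in every tree decomposition; so some bag has ≥ 4 vertices and tw(G) ≥ 3. Combining the bounds, tw(G) = 3.

Treewidth 3.
One such decomposition:
Bags: B1 = {b, c, f, h}  B2 = {a, b, c, f}  B3 = {b, d, f, h}  B4 = {b, d, e, f}  B5 = {b, d, g, h}
Tree: B1–B2, B1–B3, B3–B4, B3–B5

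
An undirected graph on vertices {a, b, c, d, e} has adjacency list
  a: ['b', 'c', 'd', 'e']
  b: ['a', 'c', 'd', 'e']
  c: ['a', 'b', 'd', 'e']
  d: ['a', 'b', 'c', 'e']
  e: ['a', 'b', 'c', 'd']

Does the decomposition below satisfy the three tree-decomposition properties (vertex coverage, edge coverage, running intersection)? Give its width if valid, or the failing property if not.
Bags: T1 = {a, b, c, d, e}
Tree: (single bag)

Vertex coverage: the bags together contain {a, b, c, d, e}, the full vertex set. Edge coverage: each edge of G has both endpoints in at least one bag. Running intersection: for every vertex, the bags containing it form a connected subtree. All three properties hold, so this is a valid tree decomposition of width max|bag| − 1 = 4, and hence tw(G) ≤ 4.

Yes; width 4.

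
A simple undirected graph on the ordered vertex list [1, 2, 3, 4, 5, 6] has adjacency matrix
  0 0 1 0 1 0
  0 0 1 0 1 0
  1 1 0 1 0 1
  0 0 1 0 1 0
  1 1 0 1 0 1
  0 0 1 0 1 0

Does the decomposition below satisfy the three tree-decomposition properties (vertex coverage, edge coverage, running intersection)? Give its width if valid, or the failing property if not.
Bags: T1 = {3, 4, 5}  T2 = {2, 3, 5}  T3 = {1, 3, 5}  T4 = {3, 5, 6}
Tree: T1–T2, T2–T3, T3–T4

Yes; width 2.

Every vertex of G appears in some bag (union = {1, 2, 3, 4, 5, 6}); every edge is covered by a bag; and for each vertex v the set of bags containing v is connected in the bag tree. The decomposition is therefore valid. The largest bag has 3 vertices, so the width is 2.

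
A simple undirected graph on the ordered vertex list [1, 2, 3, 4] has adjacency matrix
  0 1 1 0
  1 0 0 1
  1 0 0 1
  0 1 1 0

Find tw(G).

2

A width-2 tree decomposition is:
Bags: B1 = {1, 2, 4}  B2 = {1, 3, 4}
Tree: B1–B2
Each bag holds 3 vertices, so the decomposition has width 2, which upper-bounds the treewidth. The edges 4–2–1–3–4 form a cycle, so G is not a tree and its treewidth is at least 2. Hence tw(G) = 2 exactly.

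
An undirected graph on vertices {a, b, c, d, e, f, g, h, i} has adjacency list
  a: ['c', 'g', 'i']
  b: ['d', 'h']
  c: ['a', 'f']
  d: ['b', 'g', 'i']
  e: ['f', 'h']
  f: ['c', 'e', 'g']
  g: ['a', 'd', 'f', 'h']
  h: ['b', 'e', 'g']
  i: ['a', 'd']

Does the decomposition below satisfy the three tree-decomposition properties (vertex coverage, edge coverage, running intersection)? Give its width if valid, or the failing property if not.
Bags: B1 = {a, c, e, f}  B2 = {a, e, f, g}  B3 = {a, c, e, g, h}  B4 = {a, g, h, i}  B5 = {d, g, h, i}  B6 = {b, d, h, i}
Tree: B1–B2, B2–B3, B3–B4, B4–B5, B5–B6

A tree decomposition must satisfy three properties: every vertex lies in some bag; for every edge, both endpoints lie together in some bag; and for every vertex, the bags containing it form a connected subtree. Here bags containing vertex c are not connected in the tree, so the decomposition is invalid.

No — bags containing vertex c are not connected in the tree.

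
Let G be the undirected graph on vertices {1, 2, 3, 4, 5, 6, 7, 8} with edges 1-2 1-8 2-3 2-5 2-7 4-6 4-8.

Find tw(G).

1

A width-1 tree decomposition is:
Bags: B1 = {1, 8}  B2 = {1, 2}  B3 = {4, 8}  B4 = {2, 7}  B5 = {2, 3}  B6 = {4, 6}  B7 = {2, 5}
Tree: B1–B2, B1–B3, B2–B4, B4–B5, B3–B6, B4–B7
Each bag holds 2 vertices, so the decomposition has width 1, which upper-bounds the treewidth. G has an edge, so its treewidth is at least 1. Combining the bounds, tw(G) = 1.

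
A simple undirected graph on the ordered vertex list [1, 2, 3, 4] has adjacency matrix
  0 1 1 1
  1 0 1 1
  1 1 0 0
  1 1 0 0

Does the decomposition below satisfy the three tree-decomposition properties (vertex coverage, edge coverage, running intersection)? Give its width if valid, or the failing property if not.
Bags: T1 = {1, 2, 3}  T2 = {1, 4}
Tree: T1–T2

A tree decomposition must satisfy three properties: every vertex lies in some bag; for every edge, both endpoints lie together in some bag; and for every vertex, the bags containing it form a connected subtree. Here edge (2,4) lies in no bag, so the decomposition is invalid.

No — edge (2,4) lies in no bag.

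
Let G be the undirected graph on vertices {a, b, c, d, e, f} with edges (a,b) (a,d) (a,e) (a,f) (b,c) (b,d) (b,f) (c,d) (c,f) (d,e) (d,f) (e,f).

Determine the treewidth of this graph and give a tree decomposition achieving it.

Every bag has size at most 4, so the width is 4 − 1 = 3 and tw(G) ≤ 3. For the lower bound, the 4 vertices {b, c, d, f} are pairwise adjacent, and any tree decomposition puts a clique entirely inside one bag — forcing width ≥ 3. Combining the bounds, tw(G) = 3.

Treewidth 3.
One optimal decomposition is:
Bags: B1 = {a, b, d, f}  B2 = {b, c, d, f}  B3 = {a, d, e, f}
Tree: B1–B2, B1–B3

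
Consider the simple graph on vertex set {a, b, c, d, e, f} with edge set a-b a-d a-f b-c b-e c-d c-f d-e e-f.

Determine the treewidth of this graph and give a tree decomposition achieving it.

The largest bag has 4 vertices, giving width 3; this decomposition certifies tw(G) ≤ 3. For the lower bound: the 4 vertex sets {e,f}, {a,d}, {b}, {c} are disjoint, each induces a connected subgraph, and every pair is joined by at least one edge of G. Contracting each set to a single vertex therefore yields K_{4} as a minor, and since treewidth is minor-monotone, tw(G) ≥ tw(K_{4}) = 3. Therefore the treewidth is 3.

Treewidth 3.
One optimal decomposition is:
Bags: B1 = {b, d, e, f}  B2 = {a, b, d, f}  B3 = {b, c, d, f}
Tree: B1–B2, B2–B3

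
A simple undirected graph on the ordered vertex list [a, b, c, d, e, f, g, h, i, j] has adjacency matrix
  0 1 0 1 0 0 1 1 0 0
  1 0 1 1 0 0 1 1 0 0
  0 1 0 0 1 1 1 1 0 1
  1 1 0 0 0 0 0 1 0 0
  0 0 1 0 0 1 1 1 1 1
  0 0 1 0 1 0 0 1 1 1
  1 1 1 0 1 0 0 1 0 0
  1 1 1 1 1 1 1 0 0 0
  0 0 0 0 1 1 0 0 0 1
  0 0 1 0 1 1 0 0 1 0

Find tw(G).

A width-3 tree decomposition is:
Bags: B1 = {c, e, f, h}  B2 = {c, e, f, j}  B3 = {c, e, g, h}  B4 = {b, c, g, h}  B5 = {a, b, g, h}  B6 = {a, b, d, h}  B7 = {e, f, i, j}
Tree: B1–B2, B1–B3, B3–B4, B4–B5, B5–B6, B2–B7
Every bag has size at most 4, so the width is 4 − 1 = 3 and tw(G) ≤ 3. On the other hand G contains the 4-clique {c, e, f, j}. A clique must lie in a single bag of any decomposition, so no decomposition can have width below 3. The upper and lower bounds meet at 3, so that is the treewidth.

3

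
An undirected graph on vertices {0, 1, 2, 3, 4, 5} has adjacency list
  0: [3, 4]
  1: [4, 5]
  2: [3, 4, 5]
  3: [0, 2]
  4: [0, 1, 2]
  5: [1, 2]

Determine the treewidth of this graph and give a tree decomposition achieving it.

Each bag holds 3 vertices, so the decomposition has width 2, which upper-bounds the treewidth. For the lower bound, G contains the cycle 0–3–2–4–0, so G is not a forest; only forests have treewidth ≤ 1, hence tw(G) ≥ 2. Hence tw(G) = 2 exactly.

Treewidth 2.
One such decomposition:
Bags: B1 = {0, 3, 4}  B2 = {2, 3, 4}  B3 = {1, 2, 4}  B4 = {1, 2, 5}
Tree: B1–B2, B2–B3, B3–B4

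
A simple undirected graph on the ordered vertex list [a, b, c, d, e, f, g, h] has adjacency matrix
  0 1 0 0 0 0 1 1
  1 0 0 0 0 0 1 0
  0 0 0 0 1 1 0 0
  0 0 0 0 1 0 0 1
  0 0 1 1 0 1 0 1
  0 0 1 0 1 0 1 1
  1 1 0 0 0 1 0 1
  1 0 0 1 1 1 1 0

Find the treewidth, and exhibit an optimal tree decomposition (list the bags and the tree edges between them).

Treewidth 2.
One such decomposition:
Bags: B1 = {e, f, h}  B2 = {c, e, f}  B3 = {d, e, h}  B4 = {f, g, h}  B5 = {a, g, h}  B6 = {a, b, g}
Tree: B1–B2, B1–B3, B1–B4, B4–B5, B5–B6

Every bag has size at most 3, so the width is 3 − 1 = 2 and tw(G) ≤ 2. For the lower bound, the 3 vertices {d, e, h} are pairwise adjacent, and any tree decomposition puts a clique entirely inside one bag — forcing width ≥ 2. The upper and lower bounds meet at 2, so that is the treewidth.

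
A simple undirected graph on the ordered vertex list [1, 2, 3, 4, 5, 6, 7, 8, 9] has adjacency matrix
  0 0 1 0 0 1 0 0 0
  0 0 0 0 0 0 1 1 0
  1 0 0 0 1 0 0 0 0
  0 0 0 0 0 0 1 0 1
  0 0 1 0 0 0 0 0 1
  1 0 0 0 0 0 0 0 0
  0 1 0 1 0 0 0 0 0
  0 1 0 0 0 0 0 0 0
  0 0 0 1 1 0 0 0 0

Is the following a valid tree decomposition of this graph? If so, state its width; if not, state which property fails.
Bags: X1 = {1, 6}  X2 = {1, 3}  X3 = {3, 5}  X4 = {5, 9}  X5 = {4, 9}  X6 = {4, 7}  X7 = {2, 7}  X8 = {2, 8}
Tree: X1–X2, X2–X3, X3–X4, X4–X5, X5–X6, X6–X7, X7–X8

Every vertex of G appears in some bag (union = {1, 2, 3, 4, 5, 6, 7, 8, 9}); every edge is covered by a bag; and for each vertex v the set of bags containing v is connected in the bag tree. The decomposition is therefore valid. The largest bag has 2 vertices, so the width is 1.

Yes; width 1.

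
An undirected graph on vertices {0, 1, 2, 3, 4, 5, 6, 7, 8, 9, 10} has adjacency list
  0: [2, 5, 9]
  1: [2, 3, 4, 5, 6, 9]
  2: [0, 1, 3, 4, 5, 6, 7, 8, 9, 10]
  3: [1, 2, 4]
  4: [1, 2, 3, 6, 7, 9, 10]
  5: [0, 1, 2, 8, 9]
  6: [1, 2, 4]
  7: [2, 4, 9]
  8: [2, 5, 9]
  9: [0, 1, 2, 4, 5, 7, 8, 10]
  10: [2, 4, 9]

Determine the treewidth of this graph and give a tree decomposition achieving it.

Treewidth 3.
Bags: B1 = {1, 2, 3, 4}  B2 = {1, 2, 4, 9}  B3 = {1, 2, 4, 6}  B4 = {1, 2, 5, 9}  B5 = {2, 5, 8, 9}  B6 = {2, 4, 7, 9}  B7 = {0, 2, 5, 9}  B8 = {2, 4, 9, 10}
Tree: B1–B2, B2–B3, B2–B4, B4–B5, B2–B6, B4–B7, B6–B8

Every bag has size at most 4, so the width is 4 − 1 = 3 and tw(G) ≤ 3. On the other hand G contains the 4-clique {0, 2, 5, 9}. A clique must lie in a single bag of any decomposition, so no decomposition can have width below 3. Combining the bounds, tw(G) = 3.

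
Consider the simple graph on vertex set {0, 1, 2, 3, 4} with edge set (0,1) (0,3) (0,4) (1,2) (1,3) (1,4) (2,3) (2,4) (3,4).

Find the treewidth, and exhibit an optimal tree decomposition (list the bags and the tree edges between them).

Treewidth 3.
One such decomposition:
Bags: B1 = {1, 2, 3, 4}  B2 = {0, 1, 3, 4}
Tree: B1–B2

Each bag holds 4 vertices, so the decomposition has width 3, which upper-bounds the treewidth. Conversely, {0, 1, 3, 4} is a clique of size 4, and the vertices of any clique must share a bag in every tree decomposition; so some bag has ≥ 4 vertices and tw(G) ≥ 3. Therefore the treewidth is 3.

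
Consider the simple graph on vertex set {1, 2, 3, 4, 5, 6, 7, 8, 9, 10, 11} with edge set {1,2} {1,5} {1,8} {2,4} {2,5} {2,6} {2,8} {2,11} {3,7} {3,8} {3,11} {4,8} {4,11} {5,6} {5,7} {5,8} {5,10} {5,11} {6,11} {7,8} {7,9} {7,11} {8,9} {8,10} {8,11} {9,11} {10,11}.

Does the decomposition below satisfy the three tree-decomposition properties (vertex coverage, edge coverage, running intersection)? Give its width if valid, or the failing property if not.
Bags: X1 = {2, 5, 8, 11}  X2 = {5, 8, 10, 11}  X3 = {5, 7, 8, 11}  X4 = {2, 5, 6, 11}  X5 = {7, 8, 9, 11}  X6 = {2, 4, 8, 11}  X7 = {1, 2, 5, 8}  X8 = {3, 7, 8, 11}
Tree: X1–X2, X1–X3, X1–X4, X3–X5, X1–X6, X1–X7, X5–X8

Checking the three conditions: (i) the bags cover all of {1, 2, 3, 4, 5, 6, 7, 8, 9, 10, 11}; (ii) for each edge, some bag contains both endpoints; (iii) the bags containing any fixed vertex form a subtree. All hold, so the decomposition is valid with width 4 − 1 = 3.

Yes; width 3.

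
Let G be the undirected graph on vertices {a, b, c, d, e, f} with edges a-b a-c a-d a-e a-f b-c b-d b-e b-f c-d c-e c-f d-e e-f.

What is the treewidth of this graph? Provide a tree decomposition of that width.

Treewidth 4.
One optimal decomposition is:
Bags: B1 = {a, b, c, e, f}  B2 = {a, b, c, d, e}
Tree: B1–B2

Every bag has size at most 5, so the width is 5 − 1 = 4 and tw(G) ≤ 4. Conversely, {a, b, c, d, e} is a clique of size 5, and the vertices of any clique must share a bag in every tree decomposition; so some bag has ≥ 5 vertices and tw(G) ≥ 4. The upper and lower bounds meet at 4, so that is the treewidth.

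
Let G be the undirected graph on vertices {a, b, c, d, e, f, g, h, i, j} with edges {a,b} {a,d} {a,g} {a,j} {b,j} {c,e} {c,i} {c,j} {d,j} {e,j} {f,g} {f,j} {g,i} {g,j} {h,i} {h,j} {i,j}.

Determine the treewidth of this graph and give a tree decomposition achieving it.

The largest bag has 3 vertices, giving width 2; this decomposition certifies tw(G) ≤ 2. For the lower bound, the 3 vertices {a, d, j} are pairwise adjacent, and any tree decomposition puts a clique entirely inside one bag — forcing width ≥ 2. Hence tw(G) = 2 exactly.

Treewidth 2.
One such decomposition:
Bags: B1 = {h, i, j}  B2 = {g, i, j}  B3 = {c, i, j}  B4 = {a, g, j}  B5 = {a, d, j}  B6 = {f, g, j}  B7 = {a, b, j}  B8 = {c, e, j}
Tree: B1–B2, B1–B3, B2–B4, B4–B5, B4–B6, B5–B7, B3–B8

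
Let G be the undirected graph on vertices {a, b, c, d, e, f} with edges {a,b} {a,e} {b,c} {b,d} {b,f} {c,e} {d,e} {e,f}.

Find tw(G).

A width-2 tree decomposition is:
Bags: B1 = {b, c, e}  B2 = {b, e, f}  B3 = {b, d, e}  B4 = {a, b, e}
Tree: B1–B2, B2–B3, B3–B4
Each bag holds 3 vertices, so the decomposition has width 2, which upper-bounds the treewidth. For the lower bound, G contains the cycle c–b–f–e–c, so G is not a forest; only forests have treewidth ≤ 1, hence tw(G) ≥ 2. Therefore the treewidth is 2.

2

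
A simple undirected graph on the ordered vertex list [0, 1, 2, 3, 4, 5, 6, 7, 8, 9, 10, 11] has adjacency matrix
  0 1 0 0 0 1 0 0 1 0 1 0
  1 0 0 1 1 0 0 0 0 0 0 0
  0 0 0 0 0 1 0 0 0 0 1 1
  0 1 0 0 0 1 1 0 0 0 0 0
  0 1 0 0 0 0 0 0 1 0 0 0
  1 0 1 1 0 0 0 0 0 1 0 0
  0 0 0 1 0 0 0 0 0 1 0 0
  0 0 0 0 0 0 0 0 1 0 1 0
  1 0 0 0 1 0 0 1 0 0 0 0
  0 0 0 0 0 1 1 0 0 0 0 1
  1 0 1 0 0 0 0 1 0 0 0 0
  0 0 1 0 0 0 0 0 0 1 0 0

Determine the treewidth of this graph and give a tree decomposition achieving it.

Every bag has size at most 4, so the width is 4 − 1 = 3 and tw(G) ≤ 3. For the lower bound: the 4 vertex sets {6,9,11}, {2}, {5}, {0,1,3,10} are disjoint, each induces a connected subgraph, and every pair is joined by at least one edge of G. Contracting each set to a single vertex therefore yields K_{4} as a minor, and since treewidth is minor-monotone, tw(G) ≥ tw(K_{4}) = 3. Combining the bounds, tw(G) = 3.

Treewidth 3.
One optimal decomposition is:
Bags: B1 = {2, 6, 9, 11}  B2 = {2, 5, 6, 9}  B3 = {2, 3, 5, 6}  B4 = {2, 3, 5, 10}  B5 = {0, 3, 5, 10}  B6 = {0, 1, 3, 10}  B7 = {0, 1, 7, 10}  B8 = {0, 1, 7, 8}  B9 = {1, 4, 7, 8}
Tree: B1–B2, B2–B3, B3–B4, B4–B5, B5–B6, B6–B7, B7–B8, B8–B9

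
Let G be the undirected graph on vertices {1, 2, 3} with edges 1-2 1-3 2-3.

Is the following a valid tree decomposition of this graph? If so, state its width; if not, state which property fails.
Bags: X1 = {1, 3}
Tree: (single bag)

No — vertex 2 appears in no bag.

A tree decomposition must satisfy three properties: every vertex lies in some bag; for every edge, both endpoints lie together in some bag; and for every vertex, the bags containing it form a connected subtree. Here vertex 2 appears in no bag, so the decomposition is invalid.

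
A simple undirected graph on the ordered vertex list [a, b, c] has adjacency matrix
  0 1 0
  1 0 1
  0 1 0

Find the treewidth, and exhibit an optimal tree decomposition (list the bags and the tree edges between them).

Every bag has size at most 2, so the width is 2 − 1 = 1 and tw(G) ≤ 1. Any graph with an edge has treewidth ≥ 1, and G has the edge a–b. Combining the bounds, tw(G) = 1.

Treewidth 1.
Bags: B1 = {a, b}  B2 = {b, c}
Tree: B1–B2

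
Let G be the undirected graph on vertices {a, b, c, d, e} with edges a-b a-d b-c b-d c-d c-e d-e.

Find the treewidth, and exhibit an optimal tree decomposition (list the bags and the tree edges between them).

Treewidth 2.
One such decomposition:
Bags: B1 = {b, c, d}  B2 = {c, d, e}  B3 = {a, b, d}
Tree: B1–B2, B1–B3

Each bag holds 3 vertices, so the decomposition has width 2, which upper-bounds the treewidth. Conversely, {c, d, e} is a clique of size 3, and the vertices of any clique must share a bag in every tree decomposition; so some bag has ≥ 3 vertices and tw(G) ≥ 2. The upper and lower bounds meet at 2, so that is the treewidth.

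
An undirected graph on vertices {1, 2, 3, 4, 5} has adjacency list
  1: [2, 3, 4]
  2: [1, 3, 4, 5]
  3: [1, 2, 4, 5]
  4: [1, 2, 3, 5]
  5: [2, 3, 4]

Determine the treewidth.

A width-3 tree decomposition is:
Bags: B1 = {1, 2, 3, 4}  B2 = {2, 3, 4, 5}
Tree: B1–B2
Every bag has size at most 4, so the width is 4 − 1 = 3 and tw(G) ≤ 3. On the other hand G contains the 4-clique {1, 2, 3, 4}. A clique must lie in a single bag of any decomposition, so no decomposition can have width below 3. Combining the bounds, tw(G) = 3.

3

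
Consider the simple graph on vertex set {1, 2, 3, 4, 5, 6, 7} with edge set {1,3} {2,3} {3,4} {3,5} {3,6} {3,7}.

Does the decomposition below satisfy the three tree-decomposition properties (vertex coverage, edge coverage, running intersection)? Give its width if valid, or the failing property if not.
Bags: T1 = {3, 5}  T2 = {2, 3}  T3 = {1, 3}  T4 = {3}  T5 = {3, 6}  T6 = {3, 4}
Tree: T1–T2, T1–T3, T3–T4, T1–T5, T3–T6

No — vertex 7 appears in no bag.

A tree decomposition must satisfy three properties: every vertex lies in some bag; for every edge, both endpoints lie together in some bag; and for every vertex, the bags containing it form a connected subtree. Here vertex 7 appears in no bag, so the decomposition is invalid.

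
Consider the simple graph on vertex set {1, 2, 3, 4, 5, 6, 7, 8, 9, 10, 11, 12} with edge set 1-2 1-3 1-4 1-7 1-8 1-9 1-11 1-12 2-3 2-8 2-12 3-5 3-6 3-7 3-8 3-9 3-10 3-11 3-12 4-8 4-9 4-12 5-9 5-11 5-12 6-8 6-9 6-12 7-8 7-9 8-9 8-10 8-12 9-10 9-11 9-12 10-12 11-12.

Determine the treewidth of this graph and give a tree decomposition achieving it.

The largest bag has 5 vertices, giving width 4; this decomposition certifies tw(G) ≤ 4. For the lower bound, the 5 vertices {1, 3, 8, 9, 12} are pairwise adjacent, and any tree decomposition puts a clique entirely inside one bag — forcing width ≥ 4. Therefore the treewidth is 4.

Treewidth 4.
One optimal decomposition is:
Bags: B1 = {3, 8, 9, 10, 12}  B2 = {1, 3, 8, 9, 12}  B3 = {1, 3, 9, 11, 12}  B4 = {3, 6, 8, 9, 12}  B5 = {3, 5, 9, 11, 12}  B6 = {1, 3, 7, 8, 9}  B7 = {1, 4, 8, 9, 12}  B8 = {1, 2, 3, 8, 12}
Tree: B1–B2, B2–B3, B2–B4, B3–B5, B2–B6, B2–B7, B2–B8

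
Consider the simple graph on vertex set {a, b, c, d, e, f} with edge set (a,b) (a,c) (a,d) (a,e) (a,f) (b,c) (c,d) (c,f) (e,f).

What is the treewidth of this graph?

A width-2 tree decomposition is:
Bags: B1 = {a, c, f}  B2 = {a, e, f}  B3 = {a, b, c}  B4 = {a, c, d}
Tree: B1–B2, B1–B3, B1–B4
Every bag has size at most 3, so the width is 3 − 1 = 2 and tw(G) ≤ 2. For the lower bound, the 3 vertices {a, e, f} are pairwise adjacent, and any tree decomposition puts a clique entirely inside one bag — forcing width ≥ 2. Hence tw(G) = 2 exactly.

2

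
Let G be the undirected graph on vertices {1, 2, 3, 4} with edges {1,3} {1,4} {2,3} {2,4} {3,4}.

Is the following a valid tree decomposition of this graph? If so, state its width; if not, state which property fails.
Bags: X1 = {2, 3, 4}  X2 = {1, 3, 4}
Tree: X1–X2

Yes; width 2.

Every vertex of G appears in some bag (union = {1, 2, 3, 4}); every edge is covered by a bag; and for each vertex v the set of bags containing v is connected in the bag tree. The decomposition is therefore valid. The largest bag has 3 vertices, so the width is 2.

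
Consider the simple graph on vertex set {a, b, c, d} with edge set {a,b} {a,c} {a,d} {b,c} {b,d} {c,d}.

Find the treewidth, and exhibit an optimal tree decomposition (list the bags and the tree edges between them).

Treewidth 3.
Bags: B1 = {a, b, c, d}
Tree: (single bag)

A single bag containing all 4 vertices is trivially a valid decomposition of width 3. Conversely, {a, b, c, d} is a clique of size 4, and the vertices of any clique must share a bag in every tree decomposition; so some bag has ≥ 4 vertices and tw(G) ≥ 3. Hence tw(G) = 3 exactly.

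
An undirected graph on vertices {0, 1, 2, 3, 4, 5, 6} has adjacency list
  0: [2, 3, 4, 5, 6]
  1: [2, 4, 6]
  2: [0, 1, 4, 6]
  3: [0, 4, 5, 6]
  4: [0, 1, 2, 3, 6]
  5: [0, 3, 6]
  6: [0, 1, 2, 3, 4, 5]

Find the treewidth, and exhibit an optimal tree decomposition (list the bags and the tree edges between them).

The largest bag has 4 vertices, giving width 3; this decomposition certifies tw(G) ≤ 3. On the other hand G contains the 4-clique {0, 2, 4, 6}. A clique must lie in a single bag of any decomposition, so no decomposition can have width below 3. The upper and lower bounds meet at 3, so that is the treewidth.

Treewidth 3.
One optimal decomposition is:
Bags: B1 = {0, 2, 4, 6}  B2 = {0, 3, 4, 6}  B3 = {1, 2, 4, 6}  B4 = {0, 3, 5, 6}
Tree: B1–B2, B1–B3, B2–B4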